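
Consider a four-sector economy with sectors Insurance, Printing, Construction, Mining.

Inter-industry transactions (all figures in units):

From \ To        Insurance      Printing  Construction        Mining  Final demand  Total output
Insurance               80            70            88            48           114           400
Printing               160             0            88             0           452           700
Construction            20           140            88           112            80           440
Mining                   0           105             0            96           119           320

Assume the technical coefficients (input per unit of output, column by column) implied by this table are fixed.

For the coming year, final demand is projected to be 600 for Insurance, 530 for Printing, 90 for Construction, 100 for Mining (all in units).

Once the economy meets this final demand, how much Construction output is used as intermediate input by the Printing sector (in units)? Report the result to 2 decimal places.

Technical coefficients a_ij = z_ij / X_j:
  a_11 = 80/400 = 0.20, a_21 = 160/400 = 0.40, a_31 = 20/400 = 0.05, a_41 = 0/400 = 0.00
  a_12 = 70/700 = 0.10, a_22 = 0/700 = 0.00, a_32 = 140/700 = 0.20, a_42 = 105/700 = 0.15
  a_13 = 88/440 = 0.20, a_23 = 88/440 = 0.20, a_33 = 88/440 = 0.20, a_43 = 0/440 = 0.00
  a_14 = 48/320 = 0.15, a_24 = 0/320 = 0.00, a_34 = 112/320 = 0.35, a_44 = 96/320 = 0.30
I − A =
  [   0.80    -0.10    -0.20    -0.15]
  [  -0.40     1.00    -0.20     0.00]
  [  -0.05    -0.20     0.80    -0.35]
  [   0.00    -0.15     0.00     0.70]
Compute the cofactors C_ij = (−1)^(i+j)·(3×3 minor ij) of I−A; the adjugate is their transpose:
adj(I−A) = Cᵀ =
  [ 0.521500   0.112500   0.158500   0.191000]
  [ 0.231000   0.441000   0.168000   0.133500]
  [ 0.112000   0.158625   0.523000   0.285500]
  [ 0.049500   0.094500   0.036000   0.549000]
det(I−A) = Σ_j (I−A)_1j·C_1j = (0.80)(0.521500) + (-0.10)(0.231000) + (-0.20)(0.112000) + (-0.15)(0.049500) = 0.364275
(I − A)⁻¹ = adj(I−A) / det(I−A) ≈
  [   1.4316     0.3088     0.4351     0.5243]
  [   0.6341     1.2106     0.4612     0.3665]
  [   0.3075     0.4355     1.4357     0.7837]
  [   0.1359     0.2594     0.0988     1.5071]
First solve x = (I − A)⁻¹ d = adj(I−A)·d / det(I−A); in particular x_2 = (0.231000·600 + 0.441000·530 + 0.168000·90 + 0.133500·100) / 0.364275 = 400.80 / 0.364275 ≈ 1100.2677.
Intermediate flow from 3 to 2: z_32 = a_32 · x_2 = 0.20 × 400.80 / 0.364275 = 80.16 / 0.364275 ≈ 220.05.

z_32 = 220.05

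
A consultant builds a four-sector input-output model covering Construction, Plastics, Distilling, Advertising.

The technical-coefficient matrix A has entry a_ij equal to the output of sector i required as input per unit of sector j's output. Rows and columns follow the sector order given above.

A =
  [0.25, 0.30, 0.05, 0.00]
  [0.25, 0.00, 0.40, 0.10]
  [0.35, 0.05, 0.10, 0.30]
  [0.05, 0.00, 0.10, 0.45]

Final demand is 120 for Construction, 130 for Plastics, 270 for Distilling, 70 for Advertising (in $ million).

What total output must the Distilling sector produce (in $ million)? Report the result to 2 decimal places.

I − A =
  [   0.75    -0.30    -0.05     0.00]
  [  -0.25     1.00    -0.40    -0.10]
  [  -0.35    -0.05     0.90    -0.30]
  [  -0.05     0.00    -0.10     0.55]
Compute the cofactors C_ij = (−1)^(i+j)·(3×3 minor ij) of I−A; the adjugate is their transpose:
adj(I−A) = Cᵀ =
  [ 0.453500   0.140875   0.096500   0.078250]
  [ 0.207250   0.338375   0.179625   0.159500]
  [ 0.214625   0.082875   0.369750   0.216750]
  [ 0.080250   0.027875   0.076000   0.532375]
det(I−A) = Σ_j (I−A)_1j·C_1j = (0.75)(0.453500) + (-0.30)(0.207250) + (-0.05)(0.214625) + (0.00)(0.080250) = 0.26721875
(I − A)⁻¹ = adj(I−A) / det(I−A) ≈
  [   1.6971     0.5272     0.3611     0.2928]
  [   0.7756     1.2663     0.6722     0.5969]
  [   0.8032     0.3101     1.3837     0.8111]
  [   0.3003     0.1043     0.2844     1.9923]
x = (I − A)⁻¹ d = adj(I−A)·d / det(I−A), with det(I−A) = 0.26721875:
  x_C = (0.453500·120 + 0.140875·130 + 0.096500·270 + 0.078250·70) / 0.26721875 = 104.26625 / 0.26721875 ≈ 390.19
  x_P = (0.207250·120 + 0.338375·130 + 0.179625·270 + 0.159500·70) / 0.26721875 = 128.5225 / 0.26721875 ≈ 480.96
  x_D = (0.214625·120 + 0.082875·130 + 0.369750·270 + 0.216750·70) / 0.26721875 = 151.53375 / 0.26721875 ≈ 567.08
  x_A = (0.080250·120 + 0.027875·130 + 0.076000·270 + 0.532375·70) / 0.26721875 = 71.04 / 0.26721875 ≈ 265.85

x_D = 567.08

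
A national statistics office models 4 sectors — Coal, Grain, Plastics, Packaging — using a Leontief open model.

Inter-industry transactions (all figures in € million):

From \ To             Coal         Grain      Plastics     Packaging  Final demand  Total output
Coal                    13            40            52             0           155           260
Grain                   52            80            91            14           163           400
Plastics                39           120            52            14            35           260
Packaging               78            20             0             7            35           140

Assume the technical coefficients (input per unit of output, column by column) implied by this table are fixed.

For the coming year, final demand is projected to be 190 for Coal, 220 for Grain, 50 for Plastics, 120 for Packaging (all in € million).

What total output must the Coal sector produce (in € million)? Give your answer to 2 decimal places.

x_1 = 334.69

Technical coefficients a_ij = z_ij / X_j:
  a_11 = 13/260 = 0.05, a_21 = 52/260 = 0.20, a_31 = 39/260 = 0.15, a_41 = 78/260 = 0.30
  a_12 = 40/400 = 0.10, a_22 = 80/400 = 0.20, a_32 = 120/400 = 0.30, a_42 = 20/400 = 0.05
  a_13 = 52/260 = 0.20, a_23 = 91/260 = 0.35, a_33 = 52/260 = 0.20, a_43 = 0/260 = 0.00
  a_14 = 0/140 = 0.00, a_24 = 14/140 = 0.10, a_34 = 14/140 = 0.10, a_44 = 7/140 = 0.05
I − A =
  [   0.95    -0.10    -0.20     0.00]
  [  -0.20     0.80    -0.35    -0.10]
  [  -0.15    -0.30     0.80    -0.10]
  [  -0.30    -0.05     0.00     0.95]
Compute the cofactors C_ij = (−1)^(i+j)·(3×3 minor ij) of I−A; the adjugate is their transpose:
adj(I−A) = Cᵀ =
  [ 0.502500   0.134000   0.184250   0.033500]
  [ 0.236375   0.687500   0.359875   0.110250]
  [ 0.204250   0.292750   0.695250   0.104000]
  [ 0.171125   0.078500   0.077125   0.451000]
det(I−A) = Σ_j (I−A)_1j·C_1j = (0.95)(0.502500) + (-0.10)(0.236375) + (-0.20)(0.204250) + (0.00)(0.171125) = 0.4128875
(I − A)⁻¹ = adj(I−A) / det(I−A) ≈
  [   1.2170     0.3245     0.4462     0.0811]
  [   0.5725     1.6651     0.8716     0.2670]
  [   0.4947     0.7090     1.6839     0.2519]
  [   0.4145     0.1901     0.1868     1.0923]
x = (I − A)⁻¹ d = adj(I−A)·d / det(I−A), with det(I−A) = 0.4128875:
  x_1 = (0.502500·190 + 0.134000·220 + 0.184250·50 + 0.033500·120) / 0.4128875 = 138.1875 / 0.4128875 ≈ 334.69
  x_2 = (0.236375·190 + 0.687500·220 + 0.359875·50 + 0.110250·120) / 0.4128875 = 227.385 / 0.4128875 ≈ 550.72
  x_3 = (0.204250·190 + 0.292750·220 + 0.695250·50 + 0.104000·120) / 0.4128875 = 150.455 / 0.4128875 ≈ 364.40
  x_4 = (0.171125·190 + 0.078500·220 + 0.077125·50 + 0.451000·120) / 0.4128875 = 107.76 / 0.4128875 ≈ 260.99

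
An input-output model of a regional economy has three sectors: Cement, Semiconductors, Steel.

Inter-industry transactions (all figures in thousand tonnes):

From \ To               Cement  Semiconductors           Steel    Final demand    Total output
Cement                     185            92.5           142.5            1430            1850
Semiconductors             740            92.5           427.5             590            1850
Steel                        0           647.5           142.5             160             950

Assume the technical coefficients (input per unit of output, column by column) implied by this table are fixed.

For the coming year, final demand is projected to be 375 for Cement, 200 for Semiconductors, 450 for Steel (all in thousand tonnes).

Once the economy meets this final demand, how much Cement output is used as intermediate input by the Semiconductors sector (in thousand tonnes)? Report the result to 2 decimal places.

z_12 = 44.77

Technical coefficients a_ij = z_ij / X_j:
  a_11 = 185/1850 = 0.10, a_21 = 740/1850 = 0.40, a_31 = 0/1850 = 0.00
  a_12 = 92.5/1850 = 0.05, a_22 = 92.5/1850 = 0.05, a_32 = 647.5/1850 = 0.35
  a_13 = 142.5/950 = 0.15, a_23 = 427.5/950 = 0.45, a_33 = 142.5/950 = 0.15
I − A =
  [   0.90    -0.05    -0.15]
  [  -0.40     0.95    -0.45]
  [   0.00    -0.35     0.85]
Cofactors of I−A, C_ij = (−1)^(i+j)·(minor ij) (rows/columns in the sector order above):
  C_11 = (0.95)(0.85) − (-0.45)(-0.35) = 0.6500
  C_12 = −[(-0.40)(0.85) − (-0.45)(0.00)] = 0.3400
  C_13 = (-0.40)(-0.35) − (0.95)(0.00) = 0.1400
  C_21 = −[(-0.05)(0.85) − (-0.15)(-0.35)] = 0.0950
  C_22 = (0.90)(0.85) − (-0.15)(0.00) = 0.7650
  C_23 = −[(0.90)(-0.35) − (-0.05)(0.00)] = 0.3150
  C_31 = (-0.05)(-0.45) − (-0.15)(0.95) = 0.1650
  C_32 = −[(0.90)(-0.45) − (-0.15)(-0.40)] = 0.4650
  C_33 = (0.90)(0.95) − (-0.05)(-0.40) = 0.8350
det(I−A) = Σ_j (I−A)_1j·C_1j = (0.90)(0.6500) + (-0.05)(0.3400) + (-0.15)(0.1400) = 0.5470
adj(I−A) = Cᵀ =
  [ 0.6500   0.0950   0.1650]
  [ 0.3400   0.7650   0.4650]
  [ 0.1400   0.3150   0.8350]
(I − A)⁻¹ = adj(I−A) / det(I−A) ≈
  [   1.1883     0.1737     0.3016]
  [   0.6216     1.3985     0.8501]
  [   0.2559     0.5759     1.5265]
First solve x = (I − A)⁻¹ d = adj(I−A)·d / det(I−A); in particular x_2 = (0.3400·375 + 0.7650·200 + 0.4650·450) / 0.5470 = 489.75 / 0.5470 ≈ 895.3382.
Intermediate flow from 1 to 2: z_12 = a_12 · x_2 = 0.05 × 489.75 / 0.5470 = 24.4875 / 0.5470 ≈ 44.77.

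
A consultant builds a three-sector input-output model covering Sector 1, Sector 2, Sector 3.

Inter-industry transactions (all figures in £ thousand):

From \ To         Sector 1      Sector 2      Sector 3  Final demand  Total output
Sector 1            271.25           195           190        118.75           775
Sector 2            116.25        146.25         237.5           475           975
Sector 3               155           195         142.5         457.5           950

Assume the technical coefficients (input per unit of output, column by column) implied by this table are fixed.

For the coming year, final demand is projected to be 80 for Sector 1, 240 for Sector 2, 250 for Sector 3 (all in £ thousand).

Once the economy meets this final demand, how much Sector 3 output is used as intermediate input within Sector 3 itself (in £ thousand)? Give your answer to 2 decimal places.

Technical coefficients a_ij = z_ij / X_j:
  a_11 = 271.25/775 = 0.35, a_21 = 116.25/775 = 0.15, a_31 = 155/775 = 0.20
  a_12 = 195/975 = 0.20, a_22 = 146.25/975 = 0.15, a_32 = 195/975 = 0.20
  a_13 = 190/950 = 0.20, a_23 = 237.5/950 = 0.25, a_33 = 142.5/950 = 0.15
I − A =
  [   0.65    -0.20    -0.20]
  [  -0.15     0.85    -0.25]
  [  -0.20    -0.20     0.85]
Cofactors of I−A, C_ij = (−1)^(i+j)·(minor ij) (rows/columns in the sector order above):
  C_11 = (0.85)(0.85) − (-0.25)(-0.20) = 0.6725
  C_12 = −[(-0.15)(0.85) − (-0.25)(-0.20)] = 0.1775
  C_13 = (-0.15)(-0.20) − (0.85)(-0.20) = 0.2000
  C_21 = −[(-0.20)(0.85) − (-0.20)(-0.20)] = 0.2100
  C_22 = (0.65)(0.85) − (-0.20)(-0.20) = 0.5125
  C_23 = −[(0.65)(-0.20) − (-0.20)(-0.20)] = 0.1700
  C_31 = (-0.20)(-0.25) − (-0.20)(0.85) = 0.2200
  C_32 = −[(0.65)(-0.25) − (-0.20)(-0.15)] = 0.1925
  C_33 = (0.65)(0.85) − (-0.20)(-0.15) = 0.5225
det(I−A) = Σ_j (I−A)_1j·C_1j = (0.65)(0.6725) + (-0.20)(0.1775) + (-0.20)(0.2000) = 0.361625
adj(I−A) = Cᵀ =
  [ 0.6725   0.2100   0.2200]
  [ 0.1775   0.5125   0.1925]
  [ 0.2000   0.1700   0.5225]
(I − A)⁻¹ = adj(I−A) / det(I−A) ≈
  [   1.8597     0.5807     0.6084]
  [   0.4908     1.4172     0.5323]
  [   0.5531     0.4701     1.4449]
First solve x = (I − A)⁻¹ d = adj(I−A)·d / det(I−A); in particular x_3 = (0.2000·80 + 0.1700·240 + 0.5225·250) / 0.361625 = 187.425 / 0.361625 ≈ 518.2855.
Intermediate flow from 3 to 3: z_33 = a_33 · x_3 = 0.15 × 187.425 / 0.361625 = 28.11375 / 0.361625 ≈ 77.74.

z_33 = 77.74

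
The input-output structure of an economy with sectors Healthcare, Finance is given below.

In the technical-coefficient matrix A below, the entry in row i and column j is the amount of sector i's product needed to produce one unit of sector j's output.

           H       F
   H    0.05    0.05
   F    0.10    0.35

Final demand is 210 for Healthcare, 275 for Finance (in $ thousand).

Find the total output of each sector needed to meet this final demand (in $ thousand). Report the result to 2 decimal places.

I − A =
  [   0.95    -0.05]
  [  -0.10     0.65]
det(I−A) = (0.95)(0.65) − (-0.05)(-0.10) = 0.6125
adj(I−A) = [[0.65, 0.05], [0.10, 0.95]]
(I − A)⁻¹ = adj(I−A) / det(I−A) ≈
  [   1.0612     0.0816]
  [   0.1633     1.5510]
x = (I − A)⁻¹ d = adj(I−A)·d / det(I−A), with det(I−A) = 0.6125:
  x_H = (0.65·210 + 0.05·275) / 0.6125 = 150.25 / 0.6125 ≈ 245.31
  x_F = (0.10·210 + 0.95·275) / 0.6125 = 282.25 / 0.6125 ≈ 460.82

x_H = 245.31, x_F = 460.82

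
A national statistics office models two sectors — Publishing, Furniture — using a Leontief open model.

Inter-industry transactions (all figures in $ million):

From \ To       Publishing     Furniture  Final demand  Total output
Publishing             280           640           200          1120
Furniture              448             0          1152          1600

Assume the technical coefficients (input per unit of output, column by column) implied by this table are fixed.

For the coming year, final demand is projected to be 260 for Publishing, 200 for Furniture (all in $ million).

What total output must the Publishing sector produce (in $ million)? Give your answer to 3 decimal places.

Technical coefficients a_ij = z_ij / X_j:
  a_11 = 280/1120 = 0.25, a_21 = 448/1120 = 0.40
  a_12 = 640/1600 = 0.40, a_22 = 0/1600 = 0.00
I − A =
  [   0.75    -0.40]
  [  -0.40     1.00]
det(I−A) = (0.75)(1.00) − (-0.40)(-0.40) = 0.5900
adj(I−A) = [[1.00, 0.40], [0.40, 0.75]]
(I − A)⁻¹ = adj(I−A) / det(I−A) ≈
  [   1.6949     0.6780]
  [   0.6780     1.2712]
x = (I − A)⁻¹ d = adj(I−A)·d / det(I−A), with det(I−A) = 0.5900:
  x_1 = (1.00·260 + 0.40·200) / 0.5900 = 340.00 / 0.5900 ≈ 576.271
  x_2 = (0.40·260 + 0.75·200) / 0.5900 = 254.00 / 0.5900 ≈ 430.508

x_1 = 576.271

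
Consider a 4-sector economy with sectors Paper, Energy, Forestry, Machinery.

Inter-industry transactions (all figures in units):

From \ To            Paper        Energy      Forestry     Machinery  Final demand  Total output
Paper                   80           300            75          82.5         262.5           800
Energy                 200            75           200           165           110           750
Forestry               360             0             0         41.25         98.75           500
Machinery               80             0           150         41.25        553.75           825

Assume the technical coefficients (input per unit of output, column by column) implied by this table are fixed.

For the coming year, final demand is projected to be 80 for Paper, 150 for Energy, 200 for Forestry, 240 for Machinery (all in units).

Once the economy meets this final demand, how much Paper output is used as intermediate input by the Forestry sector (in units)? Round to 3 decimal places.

z_13 = 65.121

Technical coefficients a_ij = z_ij / X_j:
  a_11 = 80/800 = 0.10, a_21 = 200/800 = 0.25, a_31 = 360/800 = 0.45, a_41 = 80/800 = 0.10
  a_12 = 300/750 = 0.40, a_22 = 75/750 = 0.10, a_32 = 0/750 = 0.00, a_42 = 0/750 = 0.00
  a_13 = 75/500 = 0.15, a_23 = 200/500 = 0.40, a_33 = 0/500 = 0.00, a_43 = 150/500 = 0.30
  a_14 = 82.5/825 = 0.10, a_24 = 165/825 = 0.20, a_34 = 41.25/825 = 0.05, a_44 = 41.25/825 = 0.05
I − A =
  [   0.90    -0.40    -0.15    -0.10]
  [  -0.25     0.90    -0.40    -0.20]
  [  -0.45     0.00     1.00    -0.05]
  [  -0.10     0.00    -0.30     0.95]
Compute the cofactors C_ij = (−1)^(i+j)·(3×3 minor ij) of I−A; the adjugate is their transpose:
adj(I−A) = Cᵀ =
  [ 0.841500   0.374000   0.331250   0.184750]
  [ 0.453750   0.753125   0.438125   0.229375]
  [ 0.389250   0.173000   0.657500   0.112000]
  [ 0.211500   0.094000   0.242500   0.577250]
det(I−A) = Σ_j (I−A)_1j·C_1j = (0.90)(0.841500) + (-0.40)(0.453750) + (-0.15)(0.389250) + (-0.10)(0.211500) = 0.4963125
(I − A)⁻¹ = adj(I−A) / det(I−A) ≈
  [   1.6955     0.7536     0.6674     0.3722]
  [   0.9142     1.5174     0.8828     0.4622]
  [   0.7843     0.3486     1.3248     0.2257]
  [   0.4261     0.1894     0.4886     1.1631]
First solve x = (I − A)⁻¹ d = adj(I−A)·d / det(I−A); in particular x_3 = (0.389250·80 + 0.173000·150 + 0.657500·200 + 0.112000·240) / 0.4963125 = 215.47 / 0.4963125 ≈ 434.14180.
Intermediate flow from 1 to 3: z_13 = a_13 · x_3 = 0.15 × 215.47 / 0.4963125 = 32.3205 / 0.4963125 ≈ 65.121.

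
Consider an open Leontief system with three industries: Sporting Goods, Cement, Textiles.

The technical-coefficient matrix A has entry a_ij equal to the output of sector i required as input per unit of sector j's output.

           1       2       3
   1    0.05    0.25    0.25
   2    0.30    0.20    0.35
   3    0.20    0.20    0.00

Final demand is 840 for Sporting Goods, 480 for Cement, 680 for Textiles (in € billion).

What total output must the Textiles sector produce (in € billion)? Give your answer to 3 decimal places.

x_3 = 1402.564

I − A =
  [   0.95    -0.25    -0.25]
  [  -0.30     0.80    -0.35]
  [  -0.20    -0.20     1.00]
Cofactors of I−A, C_ij = (−1)^(i+j)·(minor ij) (rows/columns in the sector order above):
  C_11 = (0.80)(1.00) − (-0.35)(-0.20) = 0.7300
  C_12 = −[(-0.30)(1.00) − (-0.35)(-0.20)] = 0.3700
  C_13 = (-0.30)(-0.20) − (0.80)(-0.20) = 0.2200
  C_21 = −[(-0.25)(1.00) − (-0.25)(-0.20)] = 0.3000
  C_22 = (0.95)(1.00) − (-0.25)(-0.20) = 0.9000
  C_23 = −[(0.95)(-0.20) − (-0.25)(-0.20)] = 0.2400
  C_31 = (-0.25)(-0.35) − (-0.25)(0.80) = 0.2875
  C_32 = −[(0.95)(-0.35) − (-0.25)(-0.30)] = 0.4075
  C_33 = (0.95)(0.80) − (-0.25)(-0.30) = 0.6850
det(I−A) = Σ_j (I−A)_1j·C_1j = (0.95)(0.7300) + (-0.25)(0.3700) + (-0.25)(0.2200) = 0.5460
adj(I−A) = Cᵀ =
  [ 0.7300   0.3000   0.2875]
  [ 0.3700   0.9000   0.4075]
  [ 0.2200   0.2400   0.6850]
(I − A)⁻¹ = adj(I−A) / det(I−A) ≈
  [   1.3370     0.5495     0.5266]
  [   0.6777     1.6484     0.7463]
  [   0.4029     0.4396     1.2546]
x = (I − A)⁻¹ d = adj(I−A)·d / det(I−A), with det(I−A) = 0.5460:
  x_1 = (0.7300·840 + 0.3000·480 + 0.2875·680) / 0.5460 = 952.70 / 0.5460 ≈ 1744.872
  x_2 = (0.3700·840 + 0.9000·480 + 0.4075·680) / 0.5460 = 1019.90 / 0.5460 ≈ 1867.949
  x_3 = (0.2200·840 + 0.2400·480 + 0.6850·680) / 0.5460 = 765.80 / 0.5460 ≈ 1402.564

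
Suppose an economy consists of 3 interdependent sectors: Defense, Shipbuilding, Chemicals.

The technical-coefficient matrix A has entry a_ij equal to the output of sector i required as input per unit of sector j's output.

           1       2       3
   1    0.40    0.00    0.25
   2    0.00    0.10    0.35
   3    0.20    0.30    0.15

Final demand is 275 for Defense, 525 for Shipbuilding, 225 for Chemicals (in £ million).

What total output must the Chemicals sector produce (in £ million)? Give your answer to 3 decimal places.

x_3 = 756.410

I − A =
  [   0.60     0.00    -0.25]
  [   0.00     0.90    -0.35]
  [  -0.20    -0.30     0.85]
Cofactors of I−A, C_ij = (−1)^(i+j)·(minor ij) (rows/columns in the sector order above):
  C_11 = (0.90)(0.85) − (-0.35)(-0.30) = 0.6600
  C_12 = −[(0.00)(0.85) − (-0.35)(-0.20)] = 0.0700
  C_13 = (0.00)(-0.30) − (0.90)(-0.20) = 0.1800
  C_21 = −[(0.00)(0.85) − (-0.25)(-0.30)] = 0.0750
  C_22 = (0.60)(0.85) − (-0.25)(-0.20) = 0.4600
  C_23 = −[(0.60)(-0.30) − (0.00)(-0.20)] = 0.1800
  C_31 = (0.00)(-0.35) − (-0.25)(0.90) = 0.2250
  C_32 = −[(0.60)(-0.35) − (-0.25)(0.00)] = 0.2100
  C_33 = (0.60)(0.90) − (0.00)(0.00) = 0.5400
det(I−A) = Σ_j (I−A)_1j·C_1j = (0.60)(0.6600) + (0.00)(0.0700) + (-0.25)(0.1800) = 0.3510
adj(I−A) = Cᵀ =
  [ 0.6600   0.0750   0.2250]
  [ 0.0700   0.4600   0.2100]
  [ 0.1800   0.1800   0.5400]
(I − A)⁻¹ = adj(I−A) / det(I−A) ≈
  [   1.8803     0.2137     0.6410]
  [   0.1994     1.3105     0.5983]
  [   0.5128     0.5128     1.5385]
x = (I − A)⁻¹ d = adj(I−A)·d / det(I−A), with det(I−A) = 0.3510:
  x_1 = (0.6600·275 + 0.0750·525 + 0.2250·225) / 0.3510 = 271.50 / 0.3510 ≈ 773.504
  x_2 = (0.0700·275 + 0.4600·525 + 0.2100·225) / 0.3510 = 308.00 / 0.3510 ≈ 877.493
  x_3 = (0.1800·275 + 0.1800·525 + 0.5400·225) / 0.3510 = 265.50 / 0.3510 ≈ 756.410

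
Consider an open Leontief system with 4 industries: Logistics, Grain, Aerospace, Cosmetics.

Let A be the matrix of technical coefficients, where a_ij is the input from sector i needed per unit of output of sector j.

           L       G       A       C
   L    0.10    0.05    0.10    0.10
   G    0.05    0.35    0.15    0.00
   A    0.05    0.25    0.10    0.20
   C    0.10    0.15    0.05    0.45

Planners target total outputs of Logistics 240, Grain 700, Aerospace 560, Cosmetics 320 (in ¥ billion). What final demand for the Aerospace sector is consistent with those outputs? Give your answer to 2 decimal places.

d_A = 253.00

I − A =
  [   0.90    -0.05    -0.10    -0.10]
  [  -0.05     0.65    -0.15     0.00]
  [  -0.05    -0.25     0.90    -0.20]
  [  -0.10    -0.15    -0.05     0.55]
d = (I − A) x:
  d_L = (+0.90)·240 + (-0.05)·700 + (-0.10)·560 + (-0.10)·320 = 93.00
  d_G = (-0.05)·240 + (+0.65)·700 + (-0.15)·560 + (+0.00)·320 = 359.00
  d_A = (-0.05)·240 + (-0.25)·700 + (+0.90)·560 + (-0.20)·320 = 253.00
  d_C = (-0.10)·240 + (-0.15)·700 + (-0.05)·560 + (+0.55)·320 = 19.00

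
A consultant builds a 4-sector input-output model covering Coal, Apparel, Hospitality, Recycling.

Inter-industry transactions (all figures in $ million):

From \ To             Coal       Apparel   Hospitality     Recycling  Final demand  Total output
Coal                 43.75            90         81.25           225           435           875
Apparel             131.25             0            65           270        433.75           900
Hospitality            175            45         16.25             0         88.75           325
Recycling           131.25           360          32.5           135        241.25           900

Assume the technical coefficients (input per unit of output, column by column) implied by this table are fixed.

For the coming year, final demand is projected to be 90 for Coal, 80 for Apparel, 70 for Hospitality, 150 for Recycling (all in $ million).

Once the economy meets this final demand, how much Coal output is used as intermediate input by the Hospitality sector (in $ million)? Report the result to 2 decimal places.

z_CH = 35.01

Technical coefficients a_ij = z_ij / X_j:
  a_CC = 43.75/875 = 0.05, a_AC = 131.25/875 = 0.15, a_HC = 175/875 = 0.20, a_RC = 131.25/875 = 0.15
  a_CA = 90/900 = 0.10, a_AA = 0/900 = 0.00, a_HA = 45/900 = 0.05, a_RA = 360/900 = 0.40
  a_CH = 81.25/325 = 0.25, a_AH = 65/325 = 0.20, a_HH = 16.25/325 = 0.05, a_RH = 32.5/325 = 0.10
  a_CR = 225/900 = 0.25, a_AR = 270/900 = 0.30, a_HR = 0/900 = 0.00, a_RR = 135/900 = 0.15
I − A =
  [   0.95    -0.10    -0.25    -0.25]
  [  -0.15     1.00    -0.20    -0.30]
  [  -0.20    -0.05     0.95     0.00]
  [  -0.15    -0.40    -0.10     0.85]
Compute the cofactors C_ij = (−1)^(i+j)·(3×3 minor ij) of I−A; the adjugate is their transpose:
adj(I−A) = Cᵀ =
  [ 0.683500   0.187625   0.247500   0.267250]
  [ 0.203875   0.684000   0.229375   0.301375]
  [ 0.154625   0.075500   0.623750   0.072125]
  [ 0.234750   0.363875   0.225000   0.822875]
det(I−A) = Σ_j (I−A)_1j·C_1j = (0.95)(0.683500) + (-0.10)(0.203875) + (-0.25)(0.154625) + (-0.25)(0.234750) = 0.53159375
(I − A)⁻¹ = adj(I−A) / det(I−A) ≈
  [   1.2858     0.3529     0.4656     0.5027]
  [   0.3835     1.2867     0.4315     0.5669]
  [   0.2909     0.1420     1.1734     0.1357]
  [   0.4416     0.6845     0.4233     1.5479]
First solve x = (I − A)⁻¹ d = adj(I−A)·d / det(I−A); in particular x_H = (0.154625·90 + 0.075500·80 + 0.623750·70 + 0.072125·150) / 0.53159375 = 74.4375 / 0.53159375 ≈ 140.0270.
Intermediate flow from C to H: z_CH = a_CH · x_H = 0.25 × 74.4375 / 0.53159375 = 18.609375 / 0.53159375 ≈ 35.01.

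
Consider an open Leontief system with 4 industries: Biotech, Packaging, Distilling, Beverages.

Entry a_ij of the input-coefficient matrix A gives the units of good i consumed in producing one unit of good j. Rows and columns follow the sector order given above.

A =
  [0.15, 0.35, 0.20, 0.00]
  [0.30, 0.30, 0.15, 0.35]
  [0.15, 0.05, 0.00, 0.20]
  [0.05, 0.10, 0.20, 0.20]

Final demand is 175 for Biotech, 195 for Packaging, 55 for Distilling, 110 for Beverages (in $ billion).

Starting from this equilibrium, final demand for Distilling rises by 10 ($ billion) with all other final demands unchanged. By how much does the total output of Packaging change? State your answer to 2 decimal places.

Δx_2 = 7.23

I − A =
  [   0.85    -0.35    -0.20     0.00]
  [  -0.30     0.70    -0.15    -0.35]
  [  -0.15    -0.05     1.00    -0.20]
  [  -0.05    -0.10    -0.20     0.80]
Compute the cofactors C_ij = (−1)^(i+j)·(3×3 minor ij) of I−A; the adjugate is their transpose:
adj(I−A) = Cᵀ =
  [ 0.484500   0.278000   0.171500   0.164500]
  [ 0.275500   0.620000   0.213000   0.324500]
  [ 0.104625   0.096500   0.356125   0.131250]
  [ 0.090875   0.119000   0.126375   0.451750]
det(I−A) = Σ_j (I−A)_1j·C_1j = (0.85)(0.484500) + (-0.35)(0.275500) + (-0.20)(0.104625) + (0.00)(0.090875) = 0.294475
(I − A)⁻¹ = adj(I−A) / det(I−A) ≈
  [   1.6453     0.9441     0.5824     0.5586]
  [   0.9356     2.1054     0.7233     1.1020]
  [   0.3553     0.3277     1.2094     0.4457]
  [   0.3086     0.4041     0.4292     1.5341]
Δx = (I − A)⁻¹ Δd with Δd having +10 in the Distilling component and 0 elsewhere.
So Δx_2 = L_23 · (+10), where L_23 = adj(I−A)_23 / det(I−A) = 0.213000 / 0.294475.
Δx_2 = 0.213000 × (+10) / 0.294475 = 2.13 / 0.294475 ≈ 7.23.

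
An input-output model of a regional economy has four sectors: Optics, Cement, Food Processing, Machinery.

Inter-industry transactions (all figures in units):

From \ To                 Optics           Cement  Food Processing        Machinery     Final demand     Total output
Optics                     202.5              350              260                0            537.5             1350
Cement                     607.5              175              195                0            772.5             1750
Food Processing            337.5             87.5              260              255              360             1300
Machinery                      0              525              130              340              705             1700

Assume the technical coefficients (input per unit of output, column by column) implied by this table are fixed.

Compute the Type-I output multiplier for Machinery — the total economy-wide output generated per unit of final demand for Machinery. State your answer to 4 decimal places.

m_M = 1.7765

Technical coefficients a_ij = z_ij / X_j:
  a_OO = 202.5/1350 = 0.15, a_CO = 607.5/1350 = 0.45, a_FO = 337.5/1350 = 0.25, a_MO = 0/1350 = 0.00
  a_OC = 350/1750 = 0.20, a_CC = 175/1750 = 0.10, a_FC = 87.5/1750 = 0.05, a_MC = 525/1750 = 0.30
  a_OF = 260/1300 = 0.20, a_CF = 195/1300 = 0.15, a_FF = 260/1300 = 0.20, a_MF = 130/1300 = 0.10
  a_OM = 0/1700 = 0.00, a_CM = 0/1700 = 0.00, a_FM = 255/1700 = 0.15, a_MM = 340/1700 = 0.20
I − A =
  [   0.85    -0.20    -0.20     0.00]
  [  -0.45     0.90    -0.15     0.00]
  [  -0.25    -0.05     0.80    -0.15]
  [   0.00    -0.30    -0.10     0.80]
Compute the cofactors C_ij = (−1)^(i+j)·(3×3 minor ij) of I−A; the adjugate is their transpose:
adj(I−A) = Cᵀ =
  [ 0.549750   0.142000   0.168000   0.031500]
  [ 0.311250   0.491250   0.174000   0.032625]
  [ 0.218250   0.112250   0.540000   0.101250]
  [ 0.144000   0.198250   0.132750   0.476625]
det(I−A) = Σ_j (I−A)_1j·C_1j = (0.85)(0.549750) + (-0.20)(0.311250) + (-0.20)(0.218250) + (0.00)(0.144000) = 0.3613875
(I − A)⁻¹ = adj(I−A) / det(I−A) ≈
  [   1.52122     0.39293     0.46487     0.08716]
  [   0.86126     1.35934     0.48148     0.09028]
  [   0.60392     0.31061     1.49424     0.28017]
  [   0.39846     0.54858     0.36733     1.31888]
The output multiplier for sector j is the column-j sum of the Leontief inverse (I − A)⁻¹ = adj(I−A) / det(I−A).
Column M of adj(I−A): (0.031500, 0.032625, 0.101250, 0.476625); det(I−A) = 0.3613875.
m_M = (0.031500 + 0.032625 + 0.101250 + 0.476625) / 0.3613875 = 0.642 / 0.3613875 ≈ 1.7765.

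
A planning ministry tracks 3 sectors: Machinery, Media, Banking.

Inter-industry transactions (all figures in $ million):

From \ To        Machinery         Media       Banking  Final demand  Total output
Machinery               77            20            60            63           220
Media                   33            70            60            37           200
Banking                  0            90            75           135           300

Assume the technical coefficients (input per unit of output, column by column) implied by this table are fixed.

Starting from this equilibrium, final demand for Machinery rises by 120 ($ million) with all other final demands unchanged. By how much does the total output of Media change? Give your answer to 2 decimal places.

Δx_2 = 57.78

Technical coefficients a_ij = z_ij / X_j:
  a_11 = 77/220 = 0.35, a_21 = 33/220 = 0.15, a_31 = 0/220 = 0.00
  a_12 = 20/200 = 0.10, a_22 = 70/200 = 0.35, a_32 = 90/200 = 0.45
  a_13 = 60/300 = 0.20, a_23 = 60/300 = 0.20, a_33 = 75/300 = 0.25
I − A =
  [   0.65    -0.10    -0.20]
  [  -0.15     0.65    -0.20]
  [   0.00    -0.45     0.75]
Cofactors of I−A, C_ij = (−1)^(i+j)·(minor ij) (rows/columns in the sector order above):
  C_11 = (0.65)(0.75) − (-0.20)(-0.45) = 0.3975
  C_12 = −[(-0.15)(0.75) − (-0.20)(0.00)] = 0.1125
  C_13 = (-0.15)(-0.45) − (0.65)(0.00) = 0.0675
  C_21 = −[(-0.10)(0.75) − (-0.20)(-0.45)] = 0.1650
  C_22 = (0.65)(0.75) − (-0.20)(0.00) = 0.4875
  C_23 = −[(0.65)(-0.45) − (-0.10)(0.00)] = 0.2925
  C_31 = (-0.10)(-0.20) − (-0.20)(0.65) = 0.1500
  C_32 = −[(0.65)(-0.20) − (-0.20)(-0.15)] = 0.1600
  C_33 = (0.65)(0.65) − (-0.10)(-0.15) = 0.4075
det(I−A) = Σ_j (I−A)_1j·C_1j = (0.65)(0.3975) + (-0.10)(0.1125) + (-0.20)(0.0675) = 0.233625
adj(I−A) = Cᵀ =
  [ 0.3975   0.1650   0.1500]
  [ 0.1125   0.4875   0.1600]
  [ 0.0675   0.2925   0.4075]
(I − A)⁻¹ = adj(I−A) / det(I−A) ≈
  [   1.7014     0.7063     0.6421]
  [   0.4815     2.0867     0.6849]
  [   0.2889     1.2520     1.7442]
Δx = (I − A)⁻¹ Δd with Δd having +120 in the Machinery component and 0 elsewhere.
So Δx_2 = L_21 · (+120), where L_21 = adj(I−A)_21 / det(I−A) = 0.1125 / 0.233625.
Δx_2 = 0.1125 × (+120) / 0.233625 = 13.50 / 0.233625 ≈ 57.78.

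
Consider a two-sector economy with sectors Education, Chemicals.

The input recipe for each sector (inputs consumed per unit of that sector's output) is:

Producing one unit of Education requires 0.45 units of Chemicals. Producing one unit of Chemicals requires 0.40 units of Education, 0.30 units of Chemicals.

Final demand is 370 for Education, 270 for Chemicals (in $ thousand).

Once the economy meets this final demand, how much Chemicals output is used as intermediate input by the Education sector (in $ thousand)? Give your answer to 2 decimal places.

I − A =
  [   1.00    -0.40]
  [  -0.45     0.70]
det(I−A) = (1.00)(0.70) − (-0.40)(-0.45) = 0.5200
adj(I−A) = [[0.70, 0.40], [0.45, 1.00]]
(I − A)⁻¹ = adj(I−A) / det(I−A) ≈
  [   1.3462     0.7692]
  [   0.8654     1.9231]
First solve x = (I − A)⁻¹ d = adj(I−A)·d / det(I−A); in particular x_1 = (0.70·370 + 0.40·270) / 0.5200 = 367.00 / 0.5200 ≈ 705.7692.
Intermediate flow from 2 to 1: z_21 = a_21 · x_1 = 0.45 × 367.00 / 0.5200 = 165.15 / 0.5200 ≈ 317.60.

z_21 = 317.60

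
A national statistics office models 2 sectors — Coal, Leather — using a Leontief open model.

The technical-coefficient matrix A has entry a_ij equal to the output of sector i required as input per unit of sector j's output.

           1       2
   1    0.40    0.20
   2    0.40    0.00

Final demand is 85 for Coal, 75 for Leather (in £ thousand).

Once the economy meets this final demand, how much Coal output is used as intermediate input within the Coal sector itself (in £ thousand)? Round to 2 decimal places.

I − A =
  [   0.60    -0.20]
  [  -0.40     1.00]
det(I−A) = (0.60)(1.00) − (-0.20)(-0.40) = 0.5200
adj(I−A) = [[1.00, 0.20], [0.40, 0.60]]
(I − A)⁻¹ = adj(I−A) / det(I−A) ≈
  [   1.9231     0.3846]
  [   0.7692     1.1538]
First solve x = (I − A)⁻¹ d = adj(I−A)·d / det(I−A); in particular x_1 = (1.00·85 + 0.20·75) / 0.5200 = 100.00 / 0.5200 ≈ 192.3077.
Intermediate flow from 1 to 1: z_11 = a_11 · x_1 = 0.40 × 100.00 / 0.5200 = 40.00 / 0.5200 ≈ 76.92.

z_11 = 76.92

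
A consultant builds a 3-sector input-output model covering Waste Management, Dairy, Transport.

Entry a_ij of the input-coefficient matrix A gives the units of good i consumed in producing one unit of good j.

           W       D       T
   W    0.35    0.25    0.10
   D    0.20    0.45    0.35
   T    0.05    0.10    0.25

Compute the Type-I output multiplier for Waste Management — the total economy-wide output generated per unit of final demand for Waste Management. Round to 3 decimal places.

m_W = 2.981

I − A =
  [   0.65    -0.25    -0.10]
  [  -0.20     0.55    -0.35]
  [  -0.05    -0.10     0.75]
Cofactors of I−A, C_ij = (−1)^(i+j)·(minor ij) (rows/columns in the sector order above):
  C_11 = (0.55)(0.75) − (-0.35)(-0.10) = 0.3775
  C_12 = −[(-0.20)(0.75) − (-0.35)(-0.05)] = 0.1675
  C_13 = (-0.20)(-0.10) − (0.55)(-0.05) = 0.0475
  C_21 = −[(-0.25)(0.75) − (-0.10)(-0.10)] = 0.1975
  C_22 = (0.65)(0.75) − (-0.10)(-0.05) = 0.4825
  C_23 = −[(0.65)(-0.10) − (-0.25)(-0.05)] = 0.0775
  C_31 = (-0.25)(-0.35) − (-0.10)(0.55) = 0.1425
  C_32 = −[(0.65)(-0.35) − (-0.10)(-0.20)] = 0.2475
  C_33 = (0.65)(0.55) − (-0.25)(-0.20) = 0.3075
det(I−A) = Σ_j (I−A)_1j·C_1j = (0.65)(0.3775) + (-0.25)(0.1675) + (-0.10)(0.0475) = 0.19875
adj(I−A) = Cᵀ =
  [ 0.3775   0.1975   0.1425]
  [ 0.1675   0.4825   0.2475]
  [ 0.0475   0.0775   0.3075]
(I − A)⁻¹ = adj(I−A) / det(I−A) ≈
  [   1.8994     0.9937     0.7170]
  [   0.8428     2.4277     1.2453]
  [   0.2390     0.3899     1.5472]
The output multiplier for sector j is the column-j sum of the Leontief inverse (I − A)⁻¹ = adj(I−A) / det(I−A).
Column W of adj(I−A): (0.3775, 0.1675, 0.0475); det(I−A) = 0.19875.
m_W = (0.3775 + 0.1675 + 0.0475) / 0.19875 = 0.5925 / 0.19875 ≈ 2.981.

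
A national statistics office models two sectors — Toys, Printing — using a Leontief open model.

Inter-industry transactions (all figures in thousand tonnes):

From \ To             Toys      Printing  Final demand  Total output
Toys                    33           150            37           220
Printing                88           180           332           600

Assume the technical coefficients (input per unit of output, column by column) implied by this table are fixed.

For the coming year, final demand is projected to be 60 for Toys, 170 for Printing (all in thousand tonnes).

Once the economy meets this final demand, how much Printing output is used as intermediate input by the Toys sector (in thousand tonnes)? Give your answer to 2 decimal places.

Technical coefficients a_ij = z_ij / X_j:
  a_11 = 33/220 = 0.15, a_21 = 88/220 = 0.40
  a_12 = 150/600 = 0.25, a_22 = 180/600 = 0.30
I − A =
  [   0.85    -0.25]
  [  -0.40     0.70]
det(I−A) = (0.85)(0.70) − (-0.25)(-0.40) = 0.4950
adj(I−A) = [[0.70, 0.25], [0.40, 0.85]]
(I − A)⁻¹ = adj(I−A) / det(I−A) ≈
  [   1.4141     0.5051]
  [   0.8081     1.7172]
First solve x = (I − A)⁻¹ d = adj(I−A)·d / det(I−A); in particular x_1 = (0.70·60 + 0.25·170) / 0.4950 = 84.50 / 0.4950 ≈ 170.7071.
Intermediate flow from 2 to 1: z_21 = a_21 · x_1 = 0.40 × 84.50 / 0.4950 = 33.80 / 0.4950 ≈ 68.28.

z_21 = 68.28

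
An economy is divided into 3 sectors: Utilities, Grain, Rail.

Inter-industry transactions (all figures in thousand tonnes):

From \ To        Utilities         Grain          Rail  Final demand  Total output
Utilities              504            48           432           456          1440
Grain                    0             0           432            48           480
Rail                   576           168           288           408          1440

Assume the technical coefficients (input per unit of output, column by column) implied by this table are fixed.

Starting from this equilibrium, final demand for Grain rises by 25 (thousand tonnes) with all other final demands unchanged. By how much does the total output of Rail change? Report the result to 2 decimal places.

Technical coefficients a_ij = z_ij / X_j:
  a_11 = 504/1440 = 0.35, a_21 = 0/1440 = 0.00, a_31 = 576/1440 = 0.40
  a_12 = 48/480 = 0.10, a_22 = 0/480 = 0.00, a_32 = 168/480 = 0.35
  a_13 = 432/1440 = 0.30, a_23 = 432/1440 = 0.30, a_33 = 288/1440 = 0.20
I − A =
  [   0.65    -0.10    -0.30]
  [   0.00     1.00    -0.30]
  [  -0.40    -0.35     0.80]
Cofactors of I−A, C_ij = (−1)^(i+j)·(minor ij) (rows/columns in the sector order above):
  C_11 = (1.00)(0.80) − (-0.30)(-0.35) = 0.6950
  C_12 = −[(0.00)(0.80) − (-0.30)(-0.40)] = 0.1200
  C_13 = (0.00)(-0.35) − (1.00)(-0.40) = 0.4000
  C_21 = −[(-0.10)(0.80) − (-0.30)(-0.35)] = 0.1850
  C_22 = (0.65)(0.80) − (-0.30)(-0.40) = 0.4000
  C_23 = −[(0.65)(-0.35) − (-0.10)(-0.40)] = 0.2675
  C_31 = (-0.10)(-0.30) − (-0.30)(1.00) = 0.3300
  C_32 = −[(0.65)(-0.30) − (-0.30)(0.00)] = 0.1950
  C_33 = (0.65)(1.00) − (-0.10)(0.00) = 0.6500
det(I−A) = Σ_j (I−A)_1j·C_1j = (0.65)(0.6950) + (-0.10)(0.1200) + (-0.30)(0.4000) = 0.31975
adj(I−A) = Cᵀ =
  [ 0.6950   0.1850   0.3300]
  [ 0.1200   0.4000   0.1950]
  [ 0.4000   0.2675   0.6500]
(I − A)⁻¹ = adj(I−A) / det(I−A) ≈
  [   2.1736     0.5786     1.0321]
  [   0.3753     1.2510     0.6099]
  [   1.2510     0.8366     2.0328]
Δx = (I − A)⁻¹ Δd with Δd having +25 in the Grain component and 0 elsewhere.
So Δx_3 = L_32 · (+25), where L_32 = adj(I−A)_32 / det(I−A) = 0.2675 / 0.31975.
Δx_3 = 0.2675 × (+25) / 0.31975 = 6.6875 / 0.31975 ≈ 20.91.

Δx_3 = 20.91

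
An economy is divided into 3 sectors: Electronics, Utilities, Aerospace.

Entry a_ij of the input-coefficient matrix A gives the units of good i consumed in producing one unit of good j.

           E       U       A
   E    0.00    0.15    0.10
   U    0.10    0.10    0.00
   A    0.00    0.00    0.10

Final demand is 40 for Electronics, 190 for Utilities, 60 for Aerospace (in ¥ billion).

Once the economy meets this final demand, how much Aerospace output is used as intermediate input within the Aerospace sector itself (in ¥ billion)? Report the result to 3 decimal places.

z_AA = 6.667

I − A =
  [   1.00    -0.15    -0.10]
  [  -0.10     0.90     0.00]
  [   0.00     0.00     0.90]
Cofactors of I−A, C_ij = (−1)^(i+j)·(minor ij) (rows/columns in the sector order above):
  C_11 = (0.90)(0.90) − (0.00)(0.00) = 0.8100
  C_12 = −[(-0.10)(0.90) − (0.00)(0.00)] = 0.0900
  C_13 = (-0.10)(0.00) − (0.90)(0.00) = 0.0000
  C_21 = −[(-0.15)(0.90) − (-0.10)(0.00)] = 0.1350
  C_22 = (1.00)(0.90) − (-0.10)(0.00) = 0.9000
  C_23 = −[(1.00)(0.00) − (-0.15)(0.00)] = 0.0000
  C_31 = (-0.15)(0.00) − (-0.10)(0.90) = 0.0900
  C_32 = −[(1.00)(0.00) − (-0.10)(-0.10)] = 0.0100
  C_33 = (1.00)(0.90) − (-0.15)(-0.10) = 0.8850
det(I−A) = Σ_j (I−A)_1j·C_1j = (1.00)(0.8100) + (-0.15)(0.0900) + (-0.10)(0.0000) = 0.7965
adj(I−A) = Cᵀ =
  [ 0.8100   0.1350   0.0900]
  [ 0.0900   0.9000   0.0100]
  [ 0.0000   0.0000   0.8850]
(I − A)⁻¹ = adj(I−A) / det(I−A) ≈
  [   1.0169     0.1695     0.1130]
  [   0.1130     1.1299     0.0126]
  [   0.0000     0.0000     1.1111]
First solve x = (I − A)⁻¹ d = adj(I−A)·d / det(I−A); in particular x_A = (0.0000·40 + 0.0000·190 + 0.8850·60) / 0.7965 = 53.10 / 0.7965 ≈ 66.66667.
Intermediate flow from A to A: z_AA = a_AA · x_A = 0.10 × 53.10 / 0.7965 = 5.31 / 0.7965 ≈ 6.667.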